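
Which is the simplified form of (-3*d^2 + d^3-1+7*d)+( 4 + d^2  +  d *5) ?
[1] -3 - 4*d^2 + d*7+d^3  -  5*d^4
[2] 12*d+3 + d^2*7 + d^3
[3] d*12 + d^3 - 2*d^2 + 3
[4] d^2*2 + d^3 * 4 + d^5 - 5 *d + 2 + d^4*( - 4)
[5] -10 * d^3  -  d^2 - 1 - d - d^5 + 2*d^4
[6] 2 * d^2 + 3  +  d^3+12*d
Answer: 3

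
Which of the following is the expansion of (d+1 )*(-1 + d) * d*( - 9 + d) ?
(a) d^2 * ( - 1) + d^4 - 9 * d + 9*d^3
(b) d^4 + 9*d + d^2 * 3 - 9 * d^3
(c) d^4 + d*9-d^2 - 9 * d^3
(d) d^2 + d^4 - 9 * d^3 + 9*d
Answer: c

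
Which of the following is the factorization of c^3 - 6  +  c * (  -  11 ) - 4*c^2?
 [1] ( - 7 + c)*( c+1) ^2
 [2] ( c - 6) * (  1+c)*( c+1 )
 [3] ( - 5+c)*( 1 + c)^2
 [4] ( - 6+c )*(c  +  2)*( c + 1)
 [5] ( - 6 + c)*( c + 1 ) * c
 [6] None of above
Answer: 2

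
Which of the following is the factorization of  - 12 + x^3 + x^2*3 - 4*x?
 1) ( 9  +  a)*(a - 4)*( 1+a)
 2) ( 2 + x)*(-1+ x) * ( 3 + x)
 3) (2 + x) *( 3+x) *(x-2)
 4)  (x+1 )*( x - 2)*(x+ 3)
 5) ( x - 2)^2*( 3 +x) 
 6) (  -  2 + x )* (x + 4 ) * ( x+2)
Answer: 3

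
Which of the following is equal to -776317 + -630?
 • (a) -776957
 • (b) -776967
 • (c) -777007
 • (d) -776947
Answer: d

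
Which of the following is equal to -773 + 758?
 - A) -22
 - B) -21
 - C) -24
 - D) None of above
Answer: D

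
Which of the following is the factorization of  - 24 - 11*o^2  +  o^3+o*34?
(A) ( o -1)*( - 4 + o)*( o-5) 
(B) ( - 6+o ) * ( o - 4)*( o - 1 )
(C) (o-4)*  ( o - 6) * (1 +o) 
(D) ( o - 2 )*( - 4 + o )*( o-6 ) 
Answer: B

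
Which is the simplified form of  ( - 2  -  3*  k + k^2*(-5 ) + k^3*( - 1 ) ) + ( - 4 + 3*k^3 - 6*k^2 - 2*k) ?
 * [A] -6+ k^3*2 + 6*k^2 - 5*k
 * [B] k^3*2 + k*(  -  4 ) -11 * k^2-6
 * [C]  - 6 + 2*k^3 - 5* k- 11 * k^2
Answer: C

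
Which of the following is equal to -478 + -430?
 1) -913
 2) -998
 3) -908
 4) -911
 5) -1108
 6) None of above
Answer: 3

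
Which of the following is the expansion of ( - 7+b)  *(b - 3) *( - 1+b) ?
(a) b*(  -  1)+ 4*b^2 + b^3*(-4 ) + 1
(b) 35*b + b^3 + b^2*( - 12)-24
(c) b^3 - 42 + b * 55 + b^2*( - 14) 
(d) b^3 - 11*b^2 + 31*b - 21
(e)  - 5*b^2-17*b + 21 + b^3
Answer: d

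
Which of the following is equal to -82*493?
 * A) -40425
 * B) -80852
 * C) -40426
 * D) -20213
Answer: C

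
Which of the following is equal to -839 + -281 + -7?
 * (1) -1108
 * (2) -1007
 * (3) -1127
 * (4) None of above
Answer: 3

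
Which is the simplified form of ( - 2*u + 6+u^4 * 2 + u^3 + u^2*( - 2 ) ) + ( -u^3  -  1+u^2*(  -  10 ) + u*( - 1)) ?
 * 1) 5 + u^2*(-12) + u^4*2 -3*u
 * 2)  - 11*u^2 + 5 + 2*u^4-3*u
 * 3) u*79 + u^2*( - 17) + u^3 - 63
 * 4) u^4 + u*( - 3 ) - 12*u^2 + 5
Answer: 1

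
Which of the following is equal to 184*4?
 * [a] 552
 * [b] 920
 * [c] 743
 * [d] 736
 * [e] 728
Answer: d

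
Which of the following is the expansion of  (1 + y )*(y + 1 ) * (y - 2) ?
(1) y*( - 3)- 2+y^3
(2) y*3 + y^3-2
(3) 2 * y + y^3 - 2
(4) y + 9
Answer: 1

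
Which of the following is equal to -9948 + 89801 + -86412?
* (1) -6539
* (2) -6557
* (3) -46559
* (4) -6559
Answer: 4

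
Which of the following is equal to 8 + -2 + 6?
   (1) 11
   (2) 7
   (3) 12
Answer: 3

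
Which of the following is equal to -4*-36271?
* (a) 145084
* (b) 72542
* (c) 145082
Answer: a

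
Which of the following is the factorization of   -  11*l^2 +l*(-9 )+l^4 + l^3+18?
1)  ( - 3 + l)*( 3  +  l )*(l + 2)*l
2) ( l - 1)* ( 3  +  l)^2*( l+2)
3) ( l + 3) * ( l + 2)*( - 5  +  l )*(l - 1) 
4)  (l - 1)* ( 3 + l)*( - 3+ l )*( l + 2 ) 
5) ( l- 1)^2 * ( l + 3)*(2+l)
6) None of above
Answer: 4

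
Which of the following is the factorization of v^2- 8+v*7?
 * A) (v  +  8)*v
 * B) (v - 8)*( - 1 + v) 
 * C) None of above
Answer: C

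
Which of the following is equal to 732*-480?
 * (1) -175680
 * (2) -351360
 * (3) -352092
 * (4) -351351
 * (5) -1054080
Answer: 2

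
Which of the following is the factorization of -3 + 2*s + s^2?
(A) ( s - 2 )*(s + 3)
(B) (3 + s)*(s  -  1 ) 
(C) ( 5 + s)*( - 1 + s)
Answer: B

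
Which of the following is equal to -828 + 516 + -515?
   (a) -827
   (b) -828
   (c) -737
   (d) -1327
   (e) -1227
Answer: a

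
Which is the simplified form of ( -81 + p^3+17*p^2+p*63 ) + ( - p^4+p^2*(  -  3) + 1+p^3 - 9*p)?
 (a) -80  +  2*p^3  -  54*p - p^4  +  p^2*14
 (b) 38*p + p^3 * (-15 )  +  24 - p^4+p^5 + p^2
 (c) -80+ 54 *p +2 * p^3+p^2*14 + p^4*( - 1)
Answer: c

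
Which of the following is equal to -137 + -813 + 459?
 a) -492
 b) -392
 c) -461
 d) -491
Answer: d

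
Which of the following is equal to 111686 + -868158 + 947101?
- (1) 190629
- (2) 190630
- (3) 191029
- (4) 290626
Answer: 1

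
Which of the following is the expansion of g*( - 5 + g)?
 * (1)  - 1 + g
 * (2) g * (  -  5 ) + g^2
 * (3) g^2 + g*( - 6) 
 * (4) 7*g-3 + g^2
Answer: 2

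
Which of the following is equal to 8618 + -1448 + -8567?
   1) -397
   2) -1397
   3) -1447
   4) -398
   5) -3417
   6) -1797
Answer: 2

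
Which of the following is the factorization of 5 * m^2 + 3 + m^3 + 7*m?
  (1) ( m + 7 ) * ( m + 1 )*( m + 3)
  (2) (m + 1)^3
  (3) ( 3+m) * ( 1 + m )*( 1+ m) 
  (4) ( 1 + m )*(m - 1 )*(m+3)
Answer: 3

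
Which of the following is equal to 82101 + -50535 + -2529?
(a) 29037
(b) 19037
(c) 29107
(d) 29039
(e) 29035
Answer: a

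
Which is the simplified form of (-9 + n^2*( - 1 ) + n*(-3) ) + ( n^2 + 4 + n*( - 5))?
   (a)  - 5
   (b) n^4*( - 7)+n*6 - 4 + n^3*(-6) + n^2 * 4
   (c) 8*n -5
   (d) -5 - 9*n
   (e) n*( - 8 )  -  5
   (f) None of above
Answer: e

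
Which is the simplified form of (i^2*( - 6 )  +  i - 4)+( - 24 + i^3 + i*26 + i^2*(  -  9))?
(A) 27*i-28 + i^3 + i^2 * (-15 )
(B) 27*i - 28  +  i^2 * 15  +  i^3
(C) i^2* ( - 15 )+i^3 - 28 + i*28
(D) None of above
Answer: A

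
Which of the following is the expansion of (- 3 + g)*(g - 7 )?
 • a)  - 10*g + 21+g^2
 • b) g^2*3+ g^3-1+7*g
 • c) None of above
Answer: a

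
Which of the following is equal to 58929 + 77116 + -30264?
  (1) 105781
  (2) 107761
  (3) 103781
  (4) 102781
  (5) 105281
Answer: 1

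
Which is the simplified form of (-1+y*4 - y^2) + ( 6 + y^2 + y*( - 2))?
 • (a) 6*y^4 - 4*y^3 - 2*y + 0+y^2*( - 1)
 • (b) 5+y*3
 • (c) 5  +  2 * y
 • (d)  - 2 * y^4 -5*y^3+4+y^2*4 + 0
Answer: c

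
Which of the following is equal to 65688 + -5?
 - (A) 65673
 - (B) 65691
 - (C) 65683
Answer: C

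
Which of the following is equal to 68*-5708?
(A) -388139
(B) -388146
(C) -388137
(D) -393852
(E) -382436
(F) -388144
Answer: F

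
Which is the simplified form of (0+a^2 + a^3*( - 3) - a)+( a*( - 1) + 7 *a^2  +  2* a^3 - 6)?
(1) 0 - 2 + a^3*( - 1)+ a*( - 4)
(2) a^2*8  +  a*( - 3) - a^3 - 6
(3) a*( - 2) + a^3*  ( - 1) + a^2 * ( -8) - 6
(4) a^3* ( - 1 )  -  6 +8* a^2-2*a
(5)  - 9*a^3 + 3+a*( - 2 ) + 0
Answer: 4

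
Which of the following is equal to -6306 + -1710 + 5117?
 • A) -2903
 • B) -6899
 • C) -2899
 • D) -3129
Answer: C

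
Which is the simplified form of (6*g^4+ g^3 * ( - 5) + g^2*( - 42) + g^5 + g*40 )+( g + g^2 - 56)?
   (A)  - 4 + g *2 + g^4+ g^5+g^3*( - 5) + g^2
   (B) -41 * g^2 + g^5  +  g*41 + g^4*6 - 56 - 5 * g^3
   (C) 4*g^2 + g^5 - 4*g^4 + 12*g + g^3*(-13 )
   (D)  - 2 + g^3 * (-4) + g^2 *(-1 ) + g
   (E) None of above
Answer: B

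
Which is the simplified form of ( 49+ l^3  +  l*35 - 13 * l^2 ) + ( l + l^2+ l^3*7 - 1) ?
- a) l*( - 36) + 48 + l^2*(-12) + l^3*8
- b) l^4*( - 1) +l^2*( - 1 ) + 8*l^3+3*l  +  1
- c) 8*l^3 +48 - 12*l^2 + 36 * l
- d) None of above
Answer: c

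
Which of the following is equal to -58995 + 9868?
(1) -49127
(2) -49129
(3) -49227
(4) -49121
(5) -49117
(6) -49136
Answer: 1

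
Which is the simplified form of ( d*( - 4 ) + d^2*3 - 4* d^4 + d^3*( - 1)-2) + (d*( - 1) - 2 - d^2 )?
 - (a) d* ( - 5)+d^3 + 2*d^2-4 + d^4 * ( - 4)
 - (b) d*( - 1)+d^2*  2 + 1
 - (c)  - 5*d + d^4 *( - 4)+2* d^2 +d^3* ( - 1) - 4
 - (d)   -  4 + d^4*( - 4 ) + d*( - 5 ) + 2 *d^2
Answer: c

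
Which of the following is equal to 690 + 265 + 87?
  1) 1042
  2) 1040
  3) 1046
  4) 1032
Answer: 1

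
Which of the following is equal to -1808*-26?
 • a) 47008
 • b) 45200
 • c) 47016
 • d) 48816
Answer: a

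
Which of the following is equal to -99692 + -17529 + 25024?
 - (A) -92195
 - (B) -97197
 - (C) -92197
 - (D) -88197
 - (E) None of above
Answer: C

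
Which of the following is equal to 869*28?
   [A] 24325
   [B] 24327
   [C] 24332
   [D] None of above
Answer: C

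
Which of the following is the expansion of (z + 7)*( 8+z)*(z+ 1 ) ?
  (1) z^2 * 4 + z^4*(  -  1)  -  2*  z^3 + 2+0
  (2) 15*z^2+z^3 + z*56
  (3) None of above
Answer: 3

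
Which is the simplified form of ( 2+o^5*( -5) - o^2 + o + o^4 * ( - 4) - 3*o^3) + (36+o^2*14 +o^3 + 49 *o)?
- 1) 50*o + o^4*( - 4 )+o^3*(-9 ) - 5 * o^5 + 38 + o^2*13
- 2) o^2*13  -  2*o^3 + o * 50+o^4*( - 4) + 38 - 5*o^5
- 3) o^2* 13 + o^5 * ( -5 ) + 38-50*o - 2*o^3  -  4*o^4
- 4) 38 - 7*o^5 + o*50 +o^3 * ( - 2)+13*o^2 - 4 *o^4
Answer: 2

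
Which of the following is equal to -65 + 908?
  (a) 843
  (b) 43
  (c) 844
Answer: a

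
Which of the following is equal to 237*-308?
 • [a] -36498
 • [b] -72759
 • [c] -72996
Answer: c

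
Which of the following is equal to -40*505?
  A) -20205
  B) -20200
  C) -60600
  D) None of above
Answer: B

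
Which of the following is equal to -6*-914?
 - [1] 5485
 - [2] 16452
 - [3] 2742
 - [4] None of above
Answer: 4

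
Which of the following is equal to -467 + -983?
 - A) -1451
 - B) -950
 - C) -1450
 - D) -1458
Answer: C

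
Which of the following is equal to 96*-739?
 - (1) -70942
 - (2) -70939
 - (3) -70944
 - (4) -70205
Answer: 3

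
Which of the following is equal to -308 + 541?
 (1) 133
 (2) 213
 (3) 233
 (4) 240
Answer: 3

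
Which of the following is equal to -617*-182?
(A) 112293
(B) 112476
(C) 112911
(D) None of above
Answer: D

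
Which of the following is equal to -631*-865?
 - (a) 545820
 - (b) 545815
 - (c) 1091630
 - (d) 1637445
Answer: b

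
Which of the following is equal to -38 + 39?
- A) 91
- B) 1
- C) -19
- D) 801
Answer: B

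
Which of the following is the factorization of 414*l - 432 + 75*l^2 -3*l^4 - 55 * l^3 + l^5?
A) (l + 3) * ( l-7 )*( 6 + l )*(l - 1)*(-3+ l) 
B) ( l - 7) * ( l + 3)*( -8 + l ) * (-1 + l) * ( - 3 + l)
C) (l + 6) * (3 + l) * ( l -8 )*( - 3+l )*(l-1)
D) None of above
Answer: C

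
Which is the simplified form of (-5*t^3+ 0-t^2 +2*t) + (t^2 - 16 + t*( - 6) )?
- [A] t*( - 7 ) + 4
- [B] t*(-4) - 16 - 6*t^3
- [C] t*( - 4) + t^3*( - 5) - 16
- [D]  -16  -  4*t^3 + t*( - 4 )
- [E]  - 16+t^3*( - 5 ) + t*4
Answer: C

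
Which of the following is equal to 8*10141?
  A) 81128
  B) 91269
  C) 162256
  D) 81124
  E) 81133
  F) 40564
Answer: A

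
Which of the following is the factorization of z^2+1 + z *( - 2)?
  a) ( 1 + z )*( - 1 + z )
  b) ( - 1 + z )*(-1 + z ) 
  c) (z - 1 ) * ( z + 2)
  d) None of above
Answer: b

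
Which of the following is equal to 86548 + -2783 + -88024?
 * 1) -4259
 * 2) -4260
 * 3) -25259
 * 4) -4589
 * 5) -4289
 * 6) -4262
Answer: 1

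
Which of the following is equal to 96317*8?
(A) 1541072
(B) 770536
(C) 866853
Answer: B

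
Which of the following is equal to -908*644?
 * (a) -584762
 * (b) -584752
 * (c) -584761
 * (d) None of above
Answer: b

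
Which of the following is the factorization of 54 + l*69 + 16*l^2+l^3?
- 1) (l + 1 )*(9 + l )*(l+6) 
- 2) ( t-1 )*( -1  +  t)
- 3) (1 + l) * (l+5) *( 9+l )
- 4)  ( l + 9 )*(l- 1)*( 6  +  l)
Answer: 1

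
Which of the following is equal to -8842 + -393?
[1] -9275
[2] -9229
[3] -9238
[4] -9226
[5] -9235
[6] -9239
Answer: 5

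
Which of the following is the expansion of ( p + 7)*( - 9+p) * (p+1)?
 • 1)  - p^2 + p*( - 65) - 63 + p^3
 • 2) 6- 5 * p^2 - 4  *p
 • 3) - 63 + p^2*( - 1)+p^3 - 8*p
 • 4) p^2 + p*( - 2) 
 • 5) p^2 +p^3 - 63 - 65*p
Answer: 1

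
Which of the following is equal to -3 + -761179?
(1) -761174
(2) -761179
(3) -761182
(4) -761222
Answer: 3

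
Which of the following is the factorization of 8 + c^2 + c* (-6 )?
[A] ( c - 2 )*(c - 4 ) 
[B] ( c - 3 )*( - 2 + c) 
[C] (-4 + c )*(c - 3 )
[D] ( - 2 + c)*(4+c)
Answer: A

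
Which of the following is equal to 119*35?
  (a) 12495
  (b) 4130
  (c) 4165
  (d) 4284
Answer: c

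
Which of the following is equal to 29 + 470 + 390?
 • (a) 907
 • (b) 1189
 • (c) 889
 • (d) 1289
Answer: c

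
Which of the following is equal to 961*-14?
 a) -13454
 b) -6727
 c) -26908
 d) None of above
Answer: a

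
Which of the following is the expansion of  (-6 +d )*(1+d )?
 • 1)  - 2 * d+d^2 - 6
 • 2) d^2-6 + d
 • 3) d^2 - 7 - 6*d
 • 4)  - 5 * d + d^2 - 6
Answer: 4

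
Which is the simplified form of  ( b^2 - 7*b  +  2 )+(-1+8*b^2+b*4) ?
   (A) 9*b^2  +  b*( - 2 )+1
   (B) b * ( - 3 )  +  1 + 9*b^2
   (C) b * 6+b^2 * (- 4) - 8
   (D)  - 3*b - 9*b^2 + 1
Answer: B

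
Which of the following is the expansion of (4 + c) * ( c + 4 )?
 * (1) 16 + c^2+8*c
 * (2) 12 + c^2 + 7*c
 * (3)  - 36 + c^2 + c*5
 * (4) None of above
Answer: 1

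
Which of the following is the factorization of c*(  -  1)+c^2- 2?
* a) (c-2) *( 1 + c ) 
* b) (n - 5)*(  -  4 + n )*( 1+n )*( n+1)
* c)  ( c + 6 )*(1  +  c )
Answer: a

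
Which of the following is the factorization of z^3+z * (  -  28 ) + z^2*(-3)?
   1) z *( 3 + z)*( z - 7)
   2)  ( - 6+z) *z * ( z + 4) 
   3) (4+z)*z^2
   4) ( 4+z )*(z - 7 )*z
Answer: 4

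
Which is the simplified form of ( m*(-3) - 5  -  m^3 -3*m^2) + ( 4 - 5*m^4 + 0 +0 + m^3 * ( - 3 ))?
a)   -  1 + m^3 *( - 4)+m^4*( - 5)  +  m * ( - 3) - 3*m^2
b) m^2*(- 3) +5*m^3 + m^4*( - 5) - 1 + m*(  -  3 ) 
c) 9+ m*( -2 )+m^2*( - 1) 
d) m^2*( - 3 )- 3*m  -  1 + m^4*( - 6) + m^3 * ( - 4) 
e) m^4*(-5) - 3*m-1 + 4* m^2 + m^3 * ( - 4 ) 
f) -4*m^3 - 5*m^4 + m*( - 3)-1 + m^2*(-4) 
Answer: a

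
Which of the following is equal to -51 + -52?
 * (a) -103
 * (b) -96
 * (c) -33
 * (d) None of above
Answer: a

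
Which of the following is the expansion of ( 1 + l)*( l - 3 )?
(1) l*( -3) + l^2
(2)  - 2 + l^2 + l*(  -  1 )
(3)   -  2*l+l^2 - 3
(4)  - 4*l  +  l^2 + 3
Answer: 3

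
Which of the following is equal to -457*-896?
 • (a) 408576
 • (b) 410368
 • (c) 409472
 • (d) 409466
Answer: c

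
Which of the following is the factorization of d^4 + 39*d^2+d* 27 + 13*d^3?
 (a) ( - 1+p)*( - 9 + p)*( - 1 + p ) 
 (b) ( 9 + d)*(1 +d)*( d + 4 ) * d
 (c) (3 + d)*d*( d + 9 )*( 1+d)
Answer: c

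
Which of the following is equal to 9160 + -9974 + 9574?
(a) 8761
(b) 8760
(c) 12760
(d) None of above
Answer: b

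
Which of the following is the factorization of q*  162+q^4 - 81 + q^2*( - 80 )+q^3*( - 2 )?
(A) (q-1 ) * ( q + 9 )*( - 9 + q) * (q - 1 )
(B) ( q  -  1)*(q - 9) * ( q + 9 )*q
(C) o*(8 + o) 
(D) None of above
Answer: A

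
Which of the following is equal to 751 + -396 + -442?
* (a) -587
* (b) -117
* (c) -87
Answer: c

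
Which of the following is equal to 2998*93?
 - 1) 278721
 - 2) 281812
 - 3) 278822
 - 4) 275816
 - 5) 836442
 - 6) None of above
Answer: 6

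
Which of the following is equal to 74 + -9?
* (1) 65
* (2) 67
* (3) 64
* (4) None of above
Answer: 1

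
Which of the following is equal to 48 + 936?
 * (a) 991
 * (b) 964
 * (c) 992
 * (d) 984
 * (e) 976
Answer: d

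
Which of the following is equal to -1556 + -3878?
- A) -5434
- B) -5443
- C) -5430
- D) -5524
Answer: A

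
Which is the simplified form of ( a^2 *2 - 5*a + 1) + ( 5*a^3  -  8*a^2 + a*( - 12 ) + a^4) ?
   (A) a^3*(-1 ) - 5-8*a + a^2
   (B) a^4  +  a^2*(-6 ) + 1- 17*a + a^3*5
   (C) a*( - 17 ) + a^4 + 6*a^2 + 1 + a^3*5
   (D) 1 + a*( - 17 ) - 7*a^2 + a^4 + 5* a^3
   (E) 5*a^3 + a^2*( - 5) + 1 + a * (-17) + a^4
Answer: B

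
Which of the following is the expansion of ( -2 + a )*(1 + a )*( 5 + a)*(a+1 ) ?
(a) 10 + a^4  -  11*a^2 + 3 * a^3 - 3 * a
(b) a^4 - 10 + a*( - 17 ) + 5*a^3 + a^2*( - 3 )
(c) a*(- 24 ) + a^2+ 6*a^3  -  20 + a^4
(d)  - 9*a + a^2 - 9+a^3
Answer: b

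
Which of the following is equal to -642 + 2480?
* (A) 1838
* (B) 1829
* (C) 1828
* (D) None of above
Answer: A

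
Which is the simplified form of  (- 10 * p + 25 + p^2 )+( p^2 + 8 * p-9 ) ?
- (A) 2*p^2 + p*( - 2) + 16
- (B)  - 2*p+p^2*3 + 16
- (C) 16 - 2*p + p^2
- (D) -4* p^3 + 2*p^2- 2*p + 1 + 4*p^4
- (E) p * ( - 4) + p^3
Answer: A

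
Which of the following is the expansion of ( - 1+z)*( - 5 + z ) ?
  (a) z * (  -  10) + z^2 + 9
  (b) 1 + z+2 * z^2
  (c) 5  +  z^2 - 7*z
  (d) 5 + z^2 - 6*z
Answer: d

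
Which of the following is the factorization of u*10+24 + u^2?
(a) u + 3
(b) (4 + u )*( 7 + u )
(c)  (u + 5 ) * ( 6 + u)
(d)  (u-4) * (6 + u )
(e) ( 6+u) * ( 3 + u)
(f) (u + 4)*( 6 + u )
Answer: f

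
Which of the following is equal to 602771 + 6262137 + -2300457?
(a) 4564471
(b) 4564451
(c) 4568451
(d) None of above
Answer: b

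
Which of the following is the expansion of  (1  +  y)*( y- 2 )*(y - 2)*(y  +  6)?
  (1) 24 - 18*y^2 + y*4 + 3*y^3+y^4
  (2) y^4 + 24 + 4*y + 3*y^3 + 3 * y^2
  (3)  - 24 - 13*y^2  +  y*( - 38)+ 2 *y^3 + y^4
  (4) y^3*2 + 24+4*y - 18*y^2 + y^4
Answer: 1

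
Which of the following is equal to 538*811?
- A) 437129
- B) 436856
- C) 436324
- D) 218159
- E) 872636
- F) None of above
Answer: F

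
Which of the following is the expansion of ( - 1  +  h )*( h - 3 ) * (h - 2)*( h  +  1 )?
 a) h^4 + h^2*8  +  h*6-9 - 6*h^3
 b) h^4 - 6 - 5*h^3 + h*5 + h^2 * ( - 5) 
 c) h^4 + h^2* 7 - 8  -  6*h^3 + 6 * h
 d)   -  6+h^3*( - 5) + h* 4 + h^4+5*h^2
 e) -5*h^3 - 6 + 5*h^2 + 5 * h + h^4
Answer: e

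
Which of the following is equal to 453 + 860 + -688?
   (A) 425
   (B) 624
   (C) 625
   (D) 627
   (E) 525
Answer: C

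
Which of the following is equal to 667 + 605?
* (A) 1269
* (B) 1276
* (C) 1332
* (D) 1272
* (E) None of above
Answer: D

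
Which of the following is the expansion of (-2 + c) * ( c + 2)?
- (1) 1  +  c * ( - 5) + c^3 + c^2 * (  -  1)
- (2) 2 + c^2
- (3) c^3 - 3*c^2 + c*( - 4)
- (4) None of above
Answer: 4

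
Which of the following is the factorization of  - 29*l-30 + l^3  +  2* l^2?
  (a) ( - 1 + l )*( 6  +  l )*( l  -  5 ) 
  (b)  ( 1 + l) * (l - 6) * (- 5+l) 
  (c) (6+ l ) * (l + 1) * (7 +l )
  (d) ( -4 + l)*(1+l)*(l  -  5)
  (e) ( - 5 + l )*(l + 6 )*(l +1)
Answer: e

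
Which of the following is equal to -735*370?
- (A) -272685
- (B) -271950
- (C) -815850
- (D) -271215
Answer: B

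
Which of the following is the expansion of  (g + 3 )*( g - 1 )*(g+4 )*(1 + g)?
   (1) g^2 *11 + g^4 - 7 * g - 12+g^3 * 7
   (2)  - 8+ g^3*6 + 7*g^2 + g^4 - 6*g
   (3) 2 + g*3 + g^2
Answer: 1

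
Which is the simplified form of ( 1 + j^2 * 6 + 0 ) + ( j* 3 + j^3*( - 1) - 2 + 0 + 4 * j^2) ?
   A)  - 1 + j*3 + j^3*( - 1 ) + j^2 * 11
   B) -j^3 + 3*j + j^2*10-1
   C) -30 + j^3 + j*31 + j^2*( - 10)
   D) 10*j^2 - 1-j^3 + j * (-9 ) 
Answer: B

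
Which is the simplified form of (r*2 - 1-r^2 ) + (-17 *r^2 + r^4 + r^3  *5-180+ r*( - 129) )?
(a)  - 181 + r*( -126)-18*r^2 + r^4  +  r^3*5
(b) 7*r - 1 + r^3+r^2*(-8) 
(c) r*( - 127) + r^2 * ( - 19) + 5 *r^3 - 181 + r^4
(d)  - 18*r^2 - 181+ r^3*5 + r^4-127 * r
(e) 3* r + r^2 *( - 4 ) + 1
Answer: d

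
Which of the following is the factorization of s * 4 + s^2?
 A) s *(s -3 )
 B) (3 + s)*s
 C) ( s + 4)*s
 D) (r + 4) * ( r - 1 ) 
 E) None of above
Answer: C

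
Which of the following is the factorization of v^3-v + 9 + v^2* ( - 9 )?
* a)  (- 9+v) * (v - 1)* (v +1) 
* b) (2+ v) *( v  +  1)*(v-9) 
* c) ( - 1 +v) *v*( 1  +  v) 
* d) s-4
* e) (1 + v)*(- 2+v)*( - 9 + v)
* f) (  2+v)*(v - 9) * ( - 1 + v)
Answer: a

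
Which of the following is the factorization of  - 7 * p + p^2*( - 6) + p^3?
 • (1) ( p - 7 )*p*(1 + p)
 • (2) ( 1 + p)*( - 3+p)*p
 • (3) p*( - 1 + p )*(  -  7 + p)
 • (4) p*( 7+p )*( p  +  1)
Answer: 1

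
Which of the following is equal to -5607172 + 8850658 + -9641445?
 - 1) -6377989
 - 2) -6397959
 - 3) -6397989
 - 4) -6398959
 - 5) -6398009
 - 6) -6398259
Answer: 2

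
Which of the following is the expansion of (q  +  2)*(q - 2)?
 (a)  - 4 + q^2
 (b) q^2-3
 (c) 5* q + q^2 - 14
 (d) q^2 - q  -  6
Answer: a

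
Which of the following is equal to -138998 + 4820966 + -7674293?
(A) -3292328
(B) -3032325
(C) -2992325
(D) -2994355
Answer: C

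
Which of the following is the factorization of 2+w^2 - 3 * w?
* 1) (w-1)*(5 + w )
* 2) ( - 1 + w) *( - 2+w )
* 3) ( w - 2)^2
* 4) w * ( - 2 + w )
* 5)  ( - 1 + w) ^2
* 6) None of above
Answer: 2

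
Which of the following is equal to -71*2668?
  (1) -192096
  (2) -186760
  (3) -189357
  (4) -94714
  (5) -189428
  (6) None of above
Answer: 5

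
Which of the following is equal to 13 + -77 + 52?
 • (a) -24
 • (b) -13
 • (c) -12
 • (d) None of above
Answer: c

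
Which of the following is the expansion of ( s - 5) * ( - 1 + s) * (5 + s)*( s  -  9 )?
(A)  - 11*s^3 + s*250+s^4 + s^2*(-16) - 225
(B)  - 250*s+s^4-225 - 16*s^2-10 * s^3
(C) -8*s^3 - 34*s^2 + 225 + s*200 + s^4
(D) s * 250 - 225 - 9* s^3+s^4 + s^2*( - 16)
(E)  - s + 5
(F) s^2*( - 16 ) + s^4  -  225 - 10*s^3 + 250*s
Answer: F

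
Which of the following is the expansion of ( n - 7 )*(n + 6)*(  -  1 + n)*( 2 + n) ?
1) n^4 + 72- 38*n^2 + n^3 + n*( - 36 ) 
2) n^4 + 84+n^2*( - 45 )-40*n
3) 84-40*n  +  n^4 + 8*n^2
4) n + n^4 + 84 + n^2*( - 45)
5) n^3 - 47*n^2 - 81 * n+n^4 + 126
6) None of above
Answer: 2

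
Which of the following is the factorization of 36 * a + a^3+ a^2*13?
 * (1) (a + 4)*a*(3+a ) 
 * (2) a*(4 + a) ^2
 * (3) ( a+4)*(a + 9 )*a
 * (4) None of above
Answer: 3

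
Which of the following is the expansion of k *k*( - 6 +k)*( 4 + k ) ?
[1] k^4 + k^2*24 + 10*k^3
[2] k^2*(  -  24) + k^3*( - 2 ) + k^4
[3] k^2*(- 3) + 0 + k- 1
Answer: 2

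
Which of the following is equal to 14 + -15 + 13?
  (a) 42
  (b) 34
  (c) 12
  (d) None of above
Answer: c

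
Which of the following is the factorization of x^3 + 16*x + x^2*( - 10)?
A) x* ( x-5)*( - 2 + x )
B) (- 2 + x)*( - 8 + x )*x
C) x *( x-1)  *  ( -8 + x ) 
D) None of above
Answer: B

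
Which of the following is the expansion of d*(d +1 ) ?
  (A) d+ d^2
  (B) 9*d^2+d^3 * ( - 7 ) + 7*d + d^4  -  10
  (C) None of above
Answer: A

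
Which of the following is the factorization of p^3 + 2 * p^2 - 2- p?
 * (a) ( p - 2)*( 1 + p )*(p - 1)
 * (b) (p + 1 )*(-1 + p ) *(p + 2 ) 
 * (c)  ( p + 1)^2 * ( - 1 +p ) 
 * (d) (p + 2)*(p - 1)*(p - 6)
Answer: b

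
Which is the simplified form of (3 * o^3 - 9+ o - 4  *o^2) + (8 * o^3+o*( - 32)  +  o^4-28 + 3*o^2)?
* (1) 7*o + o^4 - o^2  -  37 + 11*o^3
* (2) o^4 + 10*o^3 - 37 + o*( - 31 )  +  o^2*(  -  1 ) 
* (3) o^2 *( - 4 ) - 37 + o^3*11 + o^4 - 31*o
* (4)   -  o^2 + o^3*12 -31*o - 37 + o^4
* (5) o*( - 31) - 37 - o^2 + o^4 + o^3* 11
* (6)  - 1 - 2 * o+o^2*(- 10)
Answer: 5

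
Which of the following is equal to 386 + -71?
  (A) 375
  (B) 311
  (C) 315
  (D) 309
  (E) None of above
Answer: C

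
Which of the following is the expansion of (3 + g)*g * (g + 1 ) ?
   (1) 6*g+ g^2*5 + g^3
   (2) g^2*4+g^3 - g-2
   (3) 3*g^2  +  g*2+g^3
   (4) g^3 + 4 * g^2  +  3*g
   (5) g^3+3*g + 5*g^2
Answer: 4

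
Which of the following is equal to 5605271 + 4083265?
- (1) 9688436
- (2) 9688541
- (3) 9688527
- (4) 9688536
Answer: 4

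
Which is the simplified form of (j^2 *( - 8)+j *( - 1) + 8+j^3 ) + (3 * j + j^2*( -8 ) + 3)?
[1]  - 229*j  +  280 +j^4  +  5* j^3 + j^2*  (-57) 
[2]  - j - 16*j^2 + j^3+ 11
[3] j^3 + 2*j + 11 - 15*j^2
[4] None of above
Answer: 4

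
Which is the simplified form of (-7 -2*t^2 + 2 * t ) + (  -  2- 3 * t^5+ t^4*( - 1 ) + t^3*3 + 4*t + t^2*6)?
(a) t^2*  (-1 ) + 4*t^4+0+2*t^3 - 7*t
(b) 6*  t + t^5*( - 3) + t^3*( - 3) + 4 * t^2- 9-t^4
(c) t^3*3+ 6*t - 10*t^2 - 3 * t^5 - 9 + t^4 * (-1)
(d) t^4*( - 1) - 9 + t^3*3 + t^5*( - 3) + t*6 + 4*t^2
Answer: d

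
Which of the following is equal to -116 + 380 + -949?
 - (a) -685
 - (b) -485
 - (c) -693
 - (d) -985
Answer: a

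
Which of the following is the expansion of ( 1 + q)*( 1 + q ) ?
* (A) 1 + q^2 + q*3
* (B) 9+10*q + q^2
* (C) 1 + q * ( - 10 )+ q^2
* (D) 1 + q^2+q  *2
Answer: D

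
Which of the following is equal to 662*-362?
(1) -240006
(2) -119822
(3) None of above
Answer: 3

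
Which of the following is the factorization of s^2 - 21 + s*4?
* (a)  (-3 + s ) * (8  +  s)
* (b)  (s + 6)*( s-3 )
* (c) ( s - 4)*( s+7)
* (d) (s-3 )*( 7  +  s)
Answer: d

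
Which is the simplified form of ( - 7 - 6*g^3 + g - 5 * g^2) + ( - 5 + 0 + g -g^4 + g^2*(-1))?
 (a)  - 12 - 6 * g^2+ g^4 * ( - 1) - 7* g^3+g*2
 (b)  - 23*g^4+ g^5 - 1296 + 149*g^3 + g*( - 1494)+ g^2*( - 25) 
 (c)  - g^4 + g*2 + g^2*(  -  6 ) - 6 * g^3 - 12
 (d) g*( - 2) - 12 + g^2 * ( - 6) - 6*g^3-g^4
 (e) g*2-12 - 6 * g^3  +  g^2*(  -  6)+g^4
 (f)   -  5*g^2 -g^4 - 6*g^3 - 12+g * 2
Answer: c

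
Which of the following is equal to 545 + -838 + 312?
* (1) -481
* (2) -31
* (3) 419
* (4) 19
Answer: 4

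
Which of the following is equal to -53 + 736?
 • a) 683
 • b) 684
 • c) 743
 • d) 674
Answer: a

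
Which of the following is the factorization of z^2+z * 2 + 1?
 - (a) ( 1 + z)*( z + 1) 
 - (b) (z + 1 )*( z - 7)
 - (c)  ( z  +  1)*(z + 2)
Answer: a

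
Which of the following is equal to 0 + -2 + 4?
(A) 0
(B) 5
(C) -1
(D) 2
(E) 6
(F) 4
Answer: D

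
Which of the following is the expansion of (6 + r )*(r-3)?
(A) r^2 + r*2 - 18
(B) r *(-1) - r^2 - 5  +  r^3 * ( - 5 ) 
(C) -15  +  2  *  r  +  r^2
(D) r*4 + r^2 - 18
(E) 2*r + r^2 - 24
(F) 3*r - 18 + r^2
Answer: F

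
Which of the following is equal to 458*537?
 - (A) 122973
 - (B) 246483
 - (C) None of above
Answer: C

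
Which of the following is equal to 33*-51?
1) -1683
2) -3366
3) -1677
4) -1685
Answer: 1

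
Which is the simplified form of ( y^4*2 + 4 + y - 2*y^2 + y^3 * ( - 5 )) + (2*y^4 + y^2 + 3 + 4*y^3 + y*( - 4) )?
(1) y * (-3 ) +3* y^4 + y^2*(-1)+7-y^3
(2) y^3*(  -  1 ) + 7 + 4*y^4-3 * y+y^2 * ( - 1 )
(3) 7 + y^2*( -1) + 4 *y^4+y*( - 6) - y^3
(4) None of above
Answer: 2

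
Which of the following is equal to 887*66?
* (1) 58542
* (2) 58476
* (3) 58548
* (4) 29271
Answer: 1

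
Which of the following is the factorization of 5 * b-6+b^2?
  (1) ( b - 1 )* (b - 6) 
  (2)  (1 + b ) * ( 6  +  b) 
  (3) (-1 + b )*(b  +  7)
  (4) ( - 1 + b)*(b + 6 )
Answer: 4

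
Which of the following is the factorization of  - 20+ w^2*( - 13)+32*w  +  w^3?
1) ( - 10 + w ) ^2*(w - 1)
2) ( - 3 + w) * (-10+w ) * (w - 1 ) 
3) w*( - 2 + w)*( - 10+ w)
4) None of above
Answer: 4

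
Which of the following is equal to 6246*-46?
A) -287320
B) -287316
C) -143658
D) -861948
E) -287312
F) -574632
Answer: B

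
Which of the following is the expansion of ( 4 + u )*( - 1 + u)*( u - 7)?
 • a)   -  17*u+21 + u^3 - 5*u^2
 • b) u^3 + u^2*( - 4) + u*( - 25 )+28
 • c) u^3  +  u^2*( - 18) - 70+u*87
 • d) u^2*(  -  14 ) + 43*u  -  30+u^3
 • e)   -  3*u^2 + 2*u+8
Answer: b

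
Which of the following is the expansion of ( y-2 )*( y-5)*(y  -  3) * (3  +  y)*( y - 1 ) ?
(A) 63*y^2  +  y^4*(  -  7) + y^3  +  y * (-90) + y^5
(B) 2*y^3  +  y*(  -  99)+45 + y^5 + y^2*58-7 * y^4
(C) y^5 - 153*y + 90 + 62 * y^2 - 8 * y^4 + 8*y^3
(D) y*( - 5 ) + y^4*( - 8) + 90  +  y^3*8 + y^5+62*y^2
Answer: C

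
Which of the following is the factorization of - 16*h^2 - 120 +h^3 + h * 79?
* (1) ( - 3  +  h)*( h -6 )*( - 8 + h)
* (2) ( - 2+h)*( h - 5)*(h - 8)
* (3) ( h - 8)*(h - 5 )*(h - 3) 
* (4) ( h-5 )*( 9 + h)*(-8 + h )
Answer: 3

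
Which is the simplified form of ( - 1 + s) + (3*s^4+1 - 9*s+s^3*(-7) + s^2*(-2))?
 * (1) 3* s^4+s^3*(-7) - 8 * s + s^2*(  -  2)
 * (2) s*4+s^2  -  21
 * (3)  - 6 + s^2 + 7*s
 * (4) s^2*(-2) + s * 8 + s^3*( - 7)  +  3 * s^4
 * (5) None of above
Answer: 1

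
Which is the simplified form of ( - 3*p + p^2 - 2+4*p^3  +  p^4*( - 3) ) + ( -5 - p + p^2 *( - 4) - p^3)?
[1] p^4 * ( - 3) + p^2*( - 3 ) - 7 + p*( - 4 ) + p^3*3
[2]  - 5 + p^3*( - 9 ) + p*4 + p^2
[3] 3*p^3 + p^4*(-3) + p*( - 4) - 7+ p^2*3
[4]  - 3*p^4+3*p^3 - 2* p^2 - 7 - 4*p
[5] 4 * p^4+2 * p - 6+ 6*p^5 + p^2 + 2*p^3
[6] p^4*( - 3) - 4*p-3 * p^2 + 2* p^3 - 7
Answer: 1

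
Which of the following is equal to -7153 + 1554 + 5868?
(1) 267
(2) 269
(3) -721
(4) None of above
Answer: 2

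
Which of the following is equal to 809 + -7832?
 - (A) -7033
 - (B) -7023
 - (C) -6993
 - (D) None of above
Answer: B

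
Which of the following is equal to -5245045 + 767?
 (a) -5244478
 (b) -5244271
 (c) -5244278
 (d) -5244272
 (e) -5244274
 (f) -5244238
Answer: c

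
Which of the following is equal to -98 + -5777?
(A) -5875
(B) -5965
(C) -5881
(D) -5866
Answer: A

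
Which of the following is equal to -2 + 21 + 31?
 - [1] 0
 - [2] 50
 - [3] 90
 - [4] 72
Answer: 2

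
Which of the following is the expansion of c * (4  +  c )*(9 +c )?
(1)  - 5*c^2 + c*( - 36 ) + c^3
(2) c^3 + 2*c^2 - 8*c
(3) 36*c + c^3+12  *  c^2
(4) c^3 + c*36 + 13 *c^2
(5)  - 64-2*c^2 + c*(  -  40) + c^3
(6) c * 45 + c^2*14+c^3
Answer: 4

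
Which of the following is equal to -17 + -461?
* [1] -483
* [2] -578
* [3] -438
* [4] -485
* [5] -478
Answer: 5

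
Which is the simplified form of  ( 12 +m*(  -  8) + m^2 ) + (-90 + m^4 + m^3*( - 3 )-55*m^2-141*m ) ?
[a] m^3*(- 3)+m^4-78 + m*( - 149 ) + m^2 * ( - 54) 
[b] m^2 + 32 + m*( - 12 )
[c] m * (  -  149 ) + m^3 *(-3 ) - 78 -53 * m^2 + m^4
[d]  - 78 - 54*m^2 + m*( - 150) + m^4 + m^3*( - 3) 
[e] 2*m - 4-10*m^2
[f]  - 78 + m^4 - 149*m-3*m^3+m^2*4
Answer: a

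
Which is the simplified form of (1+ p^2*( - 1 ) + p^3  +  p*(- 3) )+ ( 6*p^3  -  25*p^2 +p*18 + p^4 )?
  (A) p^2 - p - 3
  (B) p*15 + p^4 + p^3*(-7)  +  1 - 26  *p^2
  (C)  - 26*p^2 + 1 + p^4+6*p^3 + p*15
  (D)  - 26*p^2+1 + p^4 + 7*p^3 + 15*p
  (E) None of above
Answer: D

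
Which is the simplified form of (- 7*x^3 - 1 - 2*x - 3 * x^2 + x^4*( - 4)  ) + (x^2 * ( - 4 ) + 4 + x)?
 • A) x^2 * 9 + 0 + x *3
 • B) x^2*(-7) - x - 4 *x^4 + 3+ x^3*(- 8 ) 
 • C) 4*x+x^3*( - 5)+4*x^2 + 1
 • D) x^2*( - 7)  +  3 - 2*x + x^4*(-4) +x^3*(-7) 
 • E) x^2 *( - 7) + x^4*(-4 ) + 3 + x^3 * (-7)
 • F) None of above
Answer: F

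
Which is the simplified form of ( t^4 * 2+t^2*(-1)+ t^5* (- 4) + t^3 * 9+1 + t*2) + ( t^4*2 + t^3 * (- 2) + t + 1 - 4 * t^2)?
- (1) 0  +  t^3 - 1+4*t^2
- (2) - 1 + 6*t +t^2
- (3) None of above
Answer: 3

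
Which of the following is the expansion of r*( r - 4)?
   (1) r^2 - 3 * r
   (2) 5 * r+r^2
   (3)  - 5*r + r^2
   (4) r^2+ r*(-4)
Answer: 4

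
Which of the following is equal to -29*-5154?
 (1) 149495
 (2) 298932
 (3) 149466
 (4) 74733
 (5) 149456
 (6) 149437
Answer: 3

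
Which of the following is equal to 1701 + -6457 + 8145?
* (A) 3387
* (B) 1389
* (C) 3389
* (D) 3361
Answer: C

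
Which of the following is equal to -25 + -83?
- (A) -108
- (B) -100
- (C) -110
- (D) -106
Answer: A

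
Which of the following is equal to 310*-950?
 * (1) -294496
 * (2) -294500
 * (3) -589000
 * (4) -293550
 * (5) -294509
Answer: 2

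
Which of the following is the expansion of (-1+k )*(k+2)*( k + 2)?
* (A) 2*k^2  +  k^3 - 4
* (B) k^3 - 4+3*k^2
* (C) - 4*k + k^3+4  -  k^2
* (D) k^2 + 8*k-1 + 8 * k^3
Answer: B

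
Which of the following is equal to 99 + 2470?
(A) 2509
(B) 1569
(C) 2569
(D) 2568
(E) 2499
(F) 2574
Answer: C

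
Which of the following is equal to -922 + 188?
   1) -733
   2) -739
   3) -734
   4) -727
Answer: 3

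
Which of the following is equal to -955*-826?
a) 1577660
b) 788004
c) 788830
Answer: c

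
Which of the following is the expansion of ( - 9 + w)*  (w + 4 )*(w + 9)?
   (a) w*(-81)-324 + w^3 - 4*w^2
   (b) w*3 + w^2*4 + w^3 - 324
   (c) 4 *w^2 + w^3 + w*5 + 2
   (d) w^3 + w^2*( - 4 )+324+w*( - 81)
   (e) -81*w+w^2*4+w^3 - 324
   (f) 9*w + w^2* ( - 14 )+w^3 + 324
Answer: e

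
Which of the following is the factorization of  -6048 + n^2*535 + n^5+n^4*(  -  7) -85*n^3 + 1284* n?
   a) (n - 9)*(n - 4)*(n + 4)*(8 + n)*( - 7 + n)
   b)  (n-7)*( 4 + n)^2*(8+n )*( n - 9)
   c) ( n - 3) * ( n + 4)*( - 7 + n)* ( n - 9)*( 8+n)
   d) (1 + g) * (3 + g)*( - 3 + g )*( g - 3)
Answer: c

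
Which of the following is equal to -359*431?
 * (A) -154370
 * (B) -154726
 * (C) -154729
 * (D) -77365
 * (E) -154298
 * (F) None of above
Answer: C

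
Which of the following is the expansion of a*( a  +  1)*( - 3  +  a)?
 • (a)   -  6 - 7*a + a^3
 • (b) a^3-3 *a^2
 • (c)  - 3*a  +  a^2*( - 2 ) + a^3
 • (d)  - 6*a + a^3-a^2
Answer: c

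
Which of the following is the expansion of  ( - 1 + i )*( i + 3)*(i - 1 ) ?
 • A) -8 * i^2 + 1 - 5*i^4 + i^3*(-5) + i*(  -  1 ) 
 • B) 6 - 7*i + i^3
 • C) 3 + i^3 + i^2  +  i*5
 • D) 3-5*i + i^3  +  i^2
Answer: D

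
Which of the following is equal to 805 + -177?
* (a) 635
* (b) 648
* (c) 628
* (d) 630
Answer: c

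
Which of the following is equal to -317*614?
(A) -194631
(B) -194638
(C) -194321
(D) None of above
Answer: B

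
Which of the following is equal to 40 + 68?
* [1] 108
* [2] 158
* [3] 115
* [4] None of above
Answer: 1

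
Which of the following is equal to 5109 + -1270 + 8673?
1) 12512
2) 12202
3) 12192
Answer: 1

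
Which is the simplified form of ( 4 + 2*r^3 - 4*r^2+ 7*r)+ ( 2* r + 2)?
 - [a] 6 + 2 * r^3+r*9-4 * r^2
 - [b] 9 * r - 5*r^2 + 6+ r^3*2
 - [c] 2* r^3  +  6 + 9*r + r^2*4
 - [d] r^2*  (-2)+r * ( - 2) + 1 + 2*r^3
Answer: a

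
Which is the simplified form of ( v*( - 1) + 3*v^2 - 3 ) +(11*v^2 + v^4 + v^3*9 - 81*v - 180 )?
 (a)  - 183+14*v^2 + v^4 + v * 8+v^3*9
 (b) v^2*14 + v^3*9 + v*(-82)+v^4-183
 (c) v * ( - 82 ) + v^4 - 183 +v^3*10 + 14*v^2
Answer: b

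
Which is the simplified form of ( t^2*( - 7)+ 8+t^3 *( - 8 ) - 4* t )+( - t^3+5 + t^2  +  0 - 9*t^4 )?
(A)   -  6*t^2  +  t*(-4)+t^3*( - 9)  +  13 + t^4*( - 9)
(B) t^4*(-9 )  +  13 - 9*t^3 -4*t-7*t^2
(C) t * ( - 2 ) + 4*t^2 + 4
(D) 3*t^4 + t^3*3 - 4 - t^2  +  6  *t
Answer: A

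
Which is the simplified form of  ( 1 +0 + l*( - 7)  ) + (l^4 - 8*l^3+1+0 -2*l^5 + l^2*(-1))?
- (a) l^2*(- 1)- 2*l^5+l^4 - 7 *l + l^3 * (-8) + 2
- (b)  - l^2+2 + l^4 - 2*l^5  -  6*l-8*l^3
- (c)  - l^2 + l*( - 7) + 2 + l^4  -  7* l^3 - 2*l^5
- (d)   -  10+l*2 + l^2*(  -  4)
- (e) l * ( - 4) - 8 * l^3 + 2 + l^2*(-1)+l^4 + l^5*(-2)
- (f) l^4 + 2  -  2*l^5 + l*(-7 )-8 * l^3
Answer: a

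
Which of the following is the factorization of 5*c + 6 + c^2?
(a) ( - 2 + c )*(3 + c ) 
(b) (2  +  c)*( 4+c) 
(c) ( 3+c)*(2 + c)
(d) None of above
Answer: c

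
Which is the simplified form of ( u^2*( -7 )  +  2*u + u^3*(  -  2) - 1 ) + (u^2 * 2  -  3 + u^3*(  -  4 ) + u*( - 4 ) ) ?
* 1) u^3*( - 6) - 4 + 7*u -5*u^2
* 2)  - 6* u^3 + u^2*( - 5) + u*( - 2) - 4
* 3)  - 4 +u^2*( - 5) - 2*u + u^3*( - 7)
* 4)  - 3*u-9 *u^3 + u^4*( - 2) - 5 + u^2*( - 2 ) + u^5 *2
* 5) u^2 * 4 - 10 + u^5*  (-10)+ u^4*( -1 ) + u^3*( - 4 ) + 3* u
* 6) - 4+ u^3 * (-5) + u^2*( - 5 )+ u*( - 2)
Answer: 2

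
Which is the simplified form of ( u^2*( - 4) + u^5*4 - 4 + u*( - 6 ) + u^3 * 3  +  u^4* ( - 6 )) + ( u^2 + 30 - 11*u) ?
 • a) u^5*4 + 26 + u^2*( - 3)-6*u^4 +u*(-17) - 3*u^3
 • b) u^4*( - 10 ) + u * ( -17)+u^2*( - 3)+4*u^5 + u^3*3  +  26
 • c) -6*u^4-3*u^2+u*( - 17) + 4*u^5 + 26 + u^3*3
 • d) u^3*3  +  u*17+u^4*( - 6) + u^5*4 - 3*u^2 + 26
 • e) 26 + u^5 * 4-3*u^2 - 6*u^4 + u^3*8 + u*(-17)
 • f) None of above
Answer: c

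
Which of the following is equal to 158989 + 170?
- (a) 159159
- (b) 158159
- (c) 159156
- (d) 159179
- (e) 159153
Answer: a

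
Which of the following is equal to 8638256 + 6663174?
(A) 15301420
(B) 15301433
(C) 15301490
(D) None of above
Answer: D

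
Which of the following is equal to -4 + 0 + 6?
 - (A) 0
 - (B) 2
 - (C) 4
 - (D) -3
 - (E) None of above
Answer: B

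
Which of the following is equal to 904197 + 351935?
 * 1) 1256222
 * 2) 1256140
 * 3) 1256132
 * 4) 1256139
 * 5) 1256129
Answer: 3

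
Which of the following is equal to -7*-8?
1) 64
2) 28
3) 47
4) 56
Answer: 4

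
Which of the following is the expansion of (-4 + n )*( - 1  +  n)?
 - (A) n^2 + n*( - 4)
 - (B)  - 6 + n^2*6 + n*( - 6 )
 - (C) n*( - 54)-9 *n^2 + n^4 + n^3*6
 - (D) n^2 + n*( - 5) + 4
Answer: D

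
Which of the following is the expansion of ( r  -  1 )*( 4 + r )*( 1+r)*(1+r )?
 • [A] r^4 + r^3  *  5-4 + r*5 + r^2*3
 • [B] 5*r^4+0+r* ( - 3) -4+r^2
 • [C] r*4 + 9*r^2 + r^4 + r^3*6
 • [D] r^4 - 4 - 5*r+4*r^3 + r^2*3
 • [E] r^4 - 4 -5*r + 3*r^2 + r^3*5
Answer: E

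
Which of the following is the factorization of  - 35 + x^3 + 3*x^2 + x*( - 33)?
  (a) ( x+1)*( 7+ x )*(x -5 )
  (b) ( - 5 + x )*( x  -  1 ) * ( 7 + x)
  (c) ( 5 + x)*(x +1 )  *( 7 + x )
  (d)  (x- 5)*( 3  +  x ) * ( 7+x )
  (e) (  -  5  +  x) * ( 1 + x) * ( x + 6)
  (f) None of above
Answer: a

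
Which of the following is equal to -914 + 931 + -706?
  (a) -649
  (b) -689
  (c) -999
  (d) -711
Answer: b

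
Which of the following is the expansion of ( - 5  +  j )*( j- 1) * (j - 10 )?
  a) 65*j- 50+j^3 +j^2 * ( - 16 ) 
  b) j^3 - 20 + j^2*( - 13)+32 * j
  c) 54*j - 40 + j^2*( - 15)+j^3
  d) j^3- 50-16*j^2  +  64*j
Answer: a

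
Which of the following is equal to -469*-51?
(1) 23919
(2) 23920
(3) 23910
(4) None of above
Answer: 1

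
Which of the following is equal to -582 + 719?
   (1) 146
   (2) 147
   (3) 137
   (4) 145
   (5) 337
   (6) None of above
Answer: 3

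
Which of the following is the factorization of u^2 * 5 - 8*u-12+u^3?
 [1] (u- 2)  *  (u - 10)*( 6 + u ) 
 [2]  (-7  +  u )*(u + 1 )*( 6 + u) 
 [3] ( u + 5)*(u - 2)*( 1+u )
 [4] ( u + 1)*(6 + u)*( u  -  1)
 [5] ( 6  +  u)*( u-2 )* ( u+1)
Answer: 5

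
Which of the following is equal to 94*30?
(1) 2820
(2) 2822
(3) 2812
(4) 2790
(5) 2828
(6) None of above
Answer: 1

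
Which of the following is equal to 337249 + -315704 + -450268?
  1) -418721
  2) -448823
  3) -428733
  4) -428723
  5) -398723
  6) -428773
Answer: 4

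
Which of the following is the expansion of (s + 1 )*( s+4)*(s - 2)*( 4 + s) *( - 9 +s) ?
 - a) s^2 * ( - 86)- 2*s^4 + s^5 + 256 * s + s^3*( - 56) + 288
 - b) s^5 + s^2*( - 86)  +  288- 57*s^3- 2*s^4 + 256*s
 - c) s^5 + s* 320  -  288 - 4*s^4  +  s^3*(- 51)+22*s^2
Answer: b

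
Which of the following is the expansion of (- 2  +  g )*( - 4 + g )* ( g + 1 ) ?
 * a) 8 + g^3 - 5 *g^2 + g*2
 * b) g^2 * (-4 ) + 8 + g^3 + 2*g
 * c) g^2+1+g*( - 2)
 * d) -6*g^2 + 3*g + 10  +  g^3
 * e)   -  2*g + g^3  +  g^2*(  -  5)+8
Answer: a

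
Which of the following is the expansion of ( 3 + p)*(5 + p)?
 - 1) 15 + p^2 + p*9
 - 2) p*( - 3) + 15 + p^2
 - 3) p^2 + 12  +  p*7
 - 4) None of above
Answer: 4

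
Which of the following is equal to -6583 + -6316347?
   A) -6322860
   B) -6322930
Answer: B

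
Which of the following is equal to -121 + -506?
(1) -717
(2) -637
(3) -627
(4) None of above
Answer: 3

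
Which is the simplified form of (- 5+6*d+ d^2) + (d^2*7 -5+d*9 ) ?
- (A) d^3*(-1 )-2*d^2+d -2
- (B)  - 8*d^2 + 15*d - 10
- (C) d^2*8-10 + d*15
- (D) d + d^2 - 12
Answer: C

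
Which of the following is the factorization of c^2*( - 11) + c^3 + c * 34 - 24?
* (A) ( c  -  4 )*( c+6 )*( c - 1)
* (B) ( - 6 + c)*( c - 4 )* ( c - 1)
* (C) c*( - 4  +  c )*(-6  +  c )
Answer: B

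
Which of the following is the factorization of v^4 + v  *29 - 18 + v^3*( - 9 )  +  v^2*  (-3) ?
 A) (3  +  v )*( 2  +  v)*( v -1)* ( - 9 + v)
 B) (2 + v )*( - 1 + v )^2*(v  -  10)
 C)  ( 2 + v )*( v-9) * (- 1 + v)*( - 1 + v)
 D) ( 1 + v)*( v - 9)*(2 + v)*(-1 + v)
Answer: C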